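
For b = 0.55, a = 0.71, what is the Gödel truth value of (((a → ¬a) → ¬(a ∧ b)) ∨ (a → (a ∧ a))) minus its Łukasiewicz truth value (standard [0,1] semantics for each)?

0.00

Gödel evaluation:
  ¬a: Gödel ¬ of 0.71 = 0 (operand ≠ 0)
  (a → ¬a): 0.71 > 0, so result = 0
  (a ∧ b) = min(0.71, 0.55) = 0.55
  ¬(a ∧ b): Gödel ¬ of 0.55 = 0 (operand ≠ 0)
  ((a → ¬a) → ¬(a ∧ b)): 0 ≤ 0, so result = 1
  (a ∧ a) = min(0.71, 0.71) = 0.71
  (a → (a ∧ a)): 0.71 ≤ 0.71, so result = 1
  (((a → ¬a) → ¬(a ∧ b)) ∨ (a → (a ∧ a))) = max(1, 1) = 1
  Gödel value = 1
Łukasiewicz evaluation:
  ¬a: Łukasiewicz ¬ gives 1 − 0.71 = 0.29
  (a → ¬a): min(1, 1 − 0.71 + 0.29) = 0.58
  (a ∧ b) = min(0.71, 0.55) = 0.55
  ¬(a ∧ b): Łukasiewicz ¬ gives 1 − 0.55 = 0.45
  ((a → ¬a) → ¬(a ∧ b)): min(1, 1 − 0.58 + 0.45) = 0.87
  (a ∧ a) = min(0.71, 0.71) = 0.71
  (a → (a ∧ a)): min(1, 1 − 0.71 + 0.71) = 1
  (((a → ¬a) → ¬(a ∧ b)) ∨ (a → (a ∧ a))) = max(0.87, 1) = 1
  Łukasiewicz value = 1
Difference: 1 − 1 = 0.00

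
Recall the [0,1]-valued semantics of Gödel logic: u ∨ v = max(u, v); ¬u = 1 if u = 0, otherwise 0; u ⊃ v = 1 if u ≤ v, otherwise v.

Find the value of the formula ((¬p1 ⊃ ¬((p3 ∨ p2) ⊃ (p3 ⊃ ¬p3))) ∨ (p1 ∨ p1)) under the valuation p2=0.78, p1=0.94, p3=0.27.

¬p1: Gödel ¬ of 0.94 = 0 (operand ≠ 0)
(p3 ∨ p2) = max(0.27, 0.78) = 0.78
¬p3: Gödel ¬ of 0.27 = 0 (operand ≠ 0)
(p3 ⊃ ¬p3): 0.27 > 0, so result = 0
((p3 ∨ p2) ⊃ (p3 ⊃ ¬p3)): 0.78 > 0, so result = 0
¬((p3 ∨ p2) ⊃ (p3 ⊃ ¬p3)): Gödel ¬ of 0 = 1 (operand is 0)
(¬p1 ⊃ ¬((p3 ∨ p2) ⊃ (p3 ⊃ ¬p3))): 0 ≤ 1, so result = 1
(p1 ∨ p1) = max(0.94, 0.94) = 0.94
((¬p1 ⊃ ¬((p3 ∨ p2) ⊃ (p3 ⊃ ¬p3))) ∨ (p1 ∨ p1)) = max(1, 0.94) = 1

1.00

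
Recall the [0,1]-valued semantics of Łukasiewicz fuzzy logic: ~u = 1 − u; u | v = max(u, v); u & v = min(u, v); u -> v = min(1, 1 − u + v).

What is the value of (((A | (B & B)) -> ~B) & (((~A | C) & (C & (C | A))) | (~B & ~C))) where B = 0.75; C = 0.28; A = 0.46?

0.28

(B & B) = min(0.75, 0.75) = 0.75
(A | (B & B)) = max(0.46, 0.75) = 0.75
~B: Łukasiewicz ¬ gives 1 − 0.75 = 0.25
((A | (B & B)) -> ~B): min(1, 1 − 0.75 + 0.25) = 0.5
~A: Łukasiewicz ¬ gives 1 − 0.46 = 0.54
(~A | C) = max(0.54, 0.28) = 0.54
(C | A) = max(0.28, 0.46) = 0.46
(C & (C | A)) = min(0.28, 0.46) = 0.28
((~A | C) & (C & (C | A))) = min(0.54, 0.28) = 0.28
~B: Łukasiewicz ¬ gives 1 − 0.75 = 0.25
~C: Łukasiewicz ¬ gives 1 − 0.28 = 0.72
(~B & ~C) = min(0.25, 0.72) = 0.25
(((~A | C) & (C & (C | A))) | (~B & ~C)) = max(0.28, 0.25) = 0.28
(((A | (B & B)) -> ~B) & (((~A | C) & (C & (C | A))) | (~B & ~C))) = min(0.5, 0.28) = 0.28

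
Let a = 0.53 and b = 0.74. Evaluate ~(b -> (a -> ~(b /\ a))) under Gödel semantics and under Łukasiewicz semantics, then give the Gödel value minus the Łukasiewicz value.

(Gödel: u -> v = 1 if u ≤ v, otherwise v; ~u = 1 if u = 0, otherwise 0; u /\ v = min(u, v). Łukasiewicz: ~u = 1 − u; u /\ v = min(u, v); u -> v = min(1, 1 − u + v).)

Gödel evaluation:
  (b /\ a) = min(0.74, 0.53) = 0.53
  ~(b /\ a): Gödel ¬ of 0.53 = 0 (operand ≠ 0)
  (a -> ~(b /\ a)): 0.53 > 0, so result = 0
  (b -> (a -> ~(b /\ a))): 0.74 > 0, so result = 0
  ~(b -> (a -> ~(b /\ a))): Gödel ¬ of 0 = 1 (operand is 0)
  Gödel value = 1
Łukasiewicz evaluation:
  (b /\ a) = min(0.74, 0.53) = 0.53
  ~(b /\ a): Łukasiewicz ¬ gives 1 − 0.53 = 0.47
  (a -> ~(b /\ a)): min(1, 1 − 0.53 + 0.47) = 0.94
  (b -> (a -> ~(b /\ a))): min(1, 1 − 0.74 + 0.94) = 1
  ~(b -> (a -> ~(b /\ a))): Łukasiewicz ¬ gives 1 − 1 = 0
  Łukasiewicz value = 0
Difference: 1 − 0 = 1.00

1.00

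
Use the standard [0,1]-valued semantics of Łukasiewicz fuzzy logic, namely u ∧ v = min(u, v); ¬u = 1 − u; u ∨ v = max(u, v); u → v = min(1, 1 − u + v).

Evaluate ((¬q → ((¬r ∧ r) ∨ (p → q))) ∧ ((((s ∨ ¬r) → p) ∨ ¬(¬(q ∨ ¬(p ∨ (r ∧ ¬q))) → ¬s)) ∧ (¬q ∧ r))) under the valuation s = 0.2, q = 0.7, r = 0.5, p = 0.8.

¬q: Łukasiewicz ¬ gives 1 − 0.7 = 0.3
¬r: Łukasiewicz ¬ gives 1 − 0.5 = 0.5
(¬r ∧ r) = min(0.5, 0.5) = 0.5
(p → q): min(1, 1 − 0.8 + 0.7) = 0.9
((¬r ∧ r) ∨ (p → q)) = max(0.5, 0.9) = 0.9
(¬q → ((¬r ∧ r) ∨ (p → q))): min(1, 1 − 0.3 + 0.9) = 1
¬r: Łukasiewicz ¬ gives 1 − 0.5 = 0.5
(s ∨ ¬r) = max(0.2, 0.5) = 0.5
((s ∨ ¬r) → p): min(1, 1 − 0.5 + 0.8) = 1
¬q: Łukasiewicz ¬ gives 1 − 0.7 = 0.3
(r ∧ ¬q) = min(0.5, 0.3) = 0.3
(p ∨ (r ∧ ¬q)) = max(0.8, 0.3) = 0.8
¬(p ∨ (r ∧ ¬q)): Łukasiewicz ¬ gives 1 − 0.8 = 0.2
(q ∨ ¬(p ∨ (r ∧ ¬q))) = max(0.7, 0.2) = 0.7
¬(q ∨ ¬(p ∨ (r ∧ ¬q))): Łukasiewicz ¬ gives 1 − 0.7 = 0.3
¬s: Łukasiewicz ¬ gives 1 − 0.2 = 0.8
(¬(q ∨ ¬(p ∨ (r ∧ ¬q))) → ¬s): min(1, 1 − 0.3 + 0.8) = 1
¬(¬(q ∨ ¬(p ∨ (r ∧ ¬q))) → ¬s): Łukasiewicz ¬ gives 1 − 1 = 0
(((s ∨ ¬r) → p) ∨ ¬(¬(q ∨ ¬(p ∨ (r ∧ ¬q))) → ¬s)) = max(1, 0) = 1
¬q: Łukasiewicz ¬ gives 1 − 0.7 = 0.3
(¬q ∧ r) = min(0.3, 0.5) = 0.3
((((s ∨ ¬r) → p) ∨ ¬(¬(q ∨ ¬(p ∨ (r ∧ ¬q))) → ¬s)) ∧ (¬q ∧ r)) = min(1, 0.3) = 0.3
((¬q → ((¬r ∧ r) ∨ (p → q))) ∧ ((((s ∨ ¬r) → p) ∨ ¬(¬(q ∨ ¬(p ∨ (r ∧ ¬q))) → ¬s)) ∧ (¬q ∧ r))) = min(1, 0.3) = 0.3

0.30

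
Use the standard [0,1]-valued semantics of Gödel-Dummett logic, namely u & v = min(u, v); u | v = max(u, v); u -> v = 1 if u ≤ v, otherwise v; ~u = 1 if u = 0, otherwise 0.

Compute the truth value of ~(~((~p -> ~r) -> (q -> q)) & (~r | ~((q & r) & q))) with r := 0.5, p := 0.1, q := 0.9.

1.00

~p: Gödel ¬ of 0.1 = 0 (operand ≠ 0)
~r: Gödel ¬ of 0.5 = 0 (operand ≠ 0)
(~p -> ~r): 0 ≤ 0, so result = 1
(q -> q): 0.9 ≤ 0.9, so result = 1
((~p -> ~r) -> (q -> q)): 1 ≤ 1, so result = 1
~((~p -> ~r) -> (q -> q)): Gödel ¬ of 1 = 0 (operand ≠ 0)
~r: Gödel ¬ of 0.5 = 0 (operand ≠ 0)
(q & r) = min(0.9, 0.5) = 0.5
((q & r) & q) = min(0.5, 0.9) = 0.5
~((q & r) & q): Gödel ¬ of 0.5 = 0 (operand ≠ 0)
(~r | ~((q & r) & q)) = max(0, 0) = 0
(~((~p -> ~r) -> (q -> q)) & (~r | ~((q & r) & q))) = min(0, 0) = 0
~(~((~p -> ~r) -> (q -> q)) & (~r | ~((q & r) & q))): Gödel ¬ of 0 = 1 (operand is 0)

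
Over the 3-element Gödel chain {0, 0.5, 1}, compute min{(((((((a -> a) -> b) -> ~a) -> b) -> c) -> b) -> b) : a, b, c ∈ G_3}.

0.50

The minimum is attained at a = 0, b = 0.5, c = 0:
  (a -> a): 0 ≤ 0, so result = 1
  ((a -> a) -> b): 1 > 0.5, so result = 0.5
  ~a: Gödel ¬ of 0 = 1 (operand is 0)
  (((a -> a) -> b) -> ~a): 0.5 ≤ 1, so result = 1
  ((((a -> a) -> b) -> ~a) -> b): 1 > 0.5, so result = 0.5
  (((((a -> a) -> b) -> ~a) -> b) -> c): 0.5 > 0, so result = 0
  ((((((a -> a) -> b) -> ~a) -> b) -> c) -> b): 0 ≤ 0.5, so result = 1
  (((((((a -> a) -> b) -> ~a) -> b) -> c) -> b) -> b): 1 > 0.5, so result = 0.5
Checking all 27 assignments confirms none give a value below 0.50.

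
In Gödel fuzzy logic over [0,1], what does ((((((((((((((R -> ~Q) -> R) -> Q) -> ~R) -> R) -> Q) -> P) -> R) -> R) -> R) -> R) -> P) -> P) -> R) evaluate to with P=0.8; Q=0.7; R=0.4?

0.40

~Q: Gödel ¬ of 0.7 = 0 (operand ≠ 0)
(R -> ~Q): 0.4 > 0, so result = 0
((R -> ~Q) -> R): 0 ≤ 0.4, so result = 1
(((R -> ~Q) -> R) -> Q): 1 > 0.7, so result = 0.7
~R: Gödel ¬ of 0.4 = 0 (operand ≠ 0)
((((R -> ~Q) -> R) -> Q) -> ~R): 0.7 > 0, so result = 0
(((((R -> ~Q) -> R) -> Q) -> ~R) -> R): 0 ≤ 0.4, so result = 1
((((((R -> ~Q) -> R) -> Q) -> ~R) -> R) -> Q): 1 > 0.7, so result = 0.7
(((((((R -> ~Q) -> R) -> Q) -> ~R) -> R) -> Q) -> P): 0.7 ≤ 0.8, so result = 1
((((((((R -> ~Q) -> R) -> Q) -> ~R) -> R) -> Q) -> P) -> R): 1 > 0.4, so result = 0.4
(((((((((R -> ~Q) -> R) -> Q) -> ~R) -> R) -> Q) -> P) -> R) -> R): 0.4 ≤ 0.4, so result = 1
((((((((((R -> ~Q) -> R) -> Q) -> ~R) -> R) -> Q) -> P) -> R) -> R) -> R): 1 > 0.4, so result = 0.4
(((((((((((R -> ~Q) -> R) -> Q) -> ~R) -> R) -> Q) -> P) -> R) -> R) -> R) -> R): 0.4 ≤ 0.4, so result = 1
((((((((((((R -> ~Q) -> R) -> Q) -> ~R) -> R) -> Q) -> P) -> R) -> R) -> R) -> R) -> P): 1 > 0.8, so result = 0.8
(((((((((((((R -> ~Q) -> R) -> Q) -> ~R) -> R) -> Q) -> P) -> R) -> R) -> R) -> R) -> P) -> P): 0.8 ≤ 0.8, so result = 1
((((((((((((((R -> ~Q) -> R) -> Q) -> ~R) -> R) -> Q) -> P) -> R) -> R) -> R) -> R) -> P) -> P) -> R): 1 > 0.4, so result = 0.4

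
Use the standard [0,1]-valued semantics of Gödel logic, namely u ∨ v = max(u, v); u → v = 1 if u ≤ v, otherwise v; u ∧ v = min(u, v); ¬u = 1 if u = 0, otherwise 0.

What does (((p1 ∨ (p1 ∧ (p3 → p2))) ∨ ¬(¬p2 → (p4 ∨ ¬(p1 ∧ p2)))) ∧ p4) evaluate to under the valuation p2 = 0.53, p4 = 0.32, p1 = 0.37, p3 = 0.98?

(p3 → p2): 0.98 > 0.53, so result = 0.53
(p1 ∧ (p3 → p2)) = min(0.37, 0.53) = 0.37
(p1 ∨ (p1 ∧ (p3 → p2))) = max(0.37, 0.37) = 0.37
¬p2: Gödel ¬ of 0.53 = 0 (operand ≠ 0)
(p1 ∧ p2) = min(0.37, 0.53) = 0.37
¬(p1 ∧ p2): Gödel ¬ of 0.37 = 0 (operand ≠ 0)
(p4 ∨ ¬(p1 ∧ p2)) = max(0.32, 0) = 0.32
(¬p2 → (p4 ∨ ¬(p1 ∧ p2))): 0 ≤ 0.32, so result = 1
¬(¬p2 → (p4 ∨ ¬(p1 ∧ p2))): Gödel ¬ of 1 = 0 (operand ≠ 0)
((p1 ∨ (p1 ∧ (p3 → p2))) ∨ ¬(¬p2 → (p4 ∨ ¬(p1 ∧ p2)))) = max(0.37, 0) = 0.37
(((p1 ∨ (p1 ∧ (p3 → p2))) ∨ ¬(¬p2 → (p4 ∨ ¬(p1 ∧ p2)))) ∧ p4) = min(0.37, 0.32) = 0.32

0.32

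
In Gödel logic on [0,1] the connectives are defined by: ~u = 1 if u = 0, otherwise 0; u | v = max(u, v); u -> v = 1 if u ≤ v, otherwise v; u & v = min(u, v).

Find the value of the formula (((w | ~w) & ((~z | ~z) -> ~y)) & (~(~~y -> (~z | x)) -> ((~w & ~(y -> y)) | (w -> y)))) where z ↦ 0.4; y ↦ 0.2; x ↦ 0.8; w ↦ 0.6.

~w: Gödel ¬ of 0.6 = 0 (operand ≠ 0)
(w | ~w) = max(0.6, 0) = 0.6
~z: Gödel ¬ of 0.4 = 0 (operand ≠ 0)
~z: Gödel ¬ of 0.4 = 0 (operand ≠ 0)
(~z | ~z) = max(0, 0) = 0
~y: Gödel ¬ of 0.2 = 0 (operand ≠ 0)
((~z | ~z) -> ~y): 0 ≤ 0, so result = 1
((w | ~w) & ((~z | ~z) -> ~y)) = min(0.6, 1) = 0.6
~y: Gödel ¬ of 0.2 = 0 (operand ≠ 0)
~~y: Gödel ¬ of 0 = 1 (operand is 0)
~z: Gödel ¬ of 0.4 = 0 (operand ≠ 0)
(~z | x) = max(0, 0.8) = 0.8
(~~y -> (~z | x)): 1 > 0.8, so result = 0.8
~(~~y -> (~z | x)): Gödel ¬ of 0.8 = 0 (operand ≠ 0)
~w: Gödel ¬ of 0.6 = 0 (operand ≠ 0)
(y -> y): 0.2 ≤ 0.2, so result = 1
~(y -> y): Gödel ¬ of 1 = 0 (operand ≠ 0)
(~w & ~(y -> y)) = min(0, 0) = 0
(w -> y): 0.6 > 0.2, so result = 0.2
((~w & ~(y -> y)) | (w -> y)) = max(0, 0.2) = 0.2
(~(~~y -> (~z | x)) -> ((~w & ~(y -> y)) | (w -> y))): 0 ≤ 0.2, so result = 1
(((w | ~w) & ((~z | ~z) -> ~y)) & (~(~~y -> (~z | x)) -> ((~w & ~(y -> y)) | (w -> y)))) = min(0.6, 1) = 0.6

0.60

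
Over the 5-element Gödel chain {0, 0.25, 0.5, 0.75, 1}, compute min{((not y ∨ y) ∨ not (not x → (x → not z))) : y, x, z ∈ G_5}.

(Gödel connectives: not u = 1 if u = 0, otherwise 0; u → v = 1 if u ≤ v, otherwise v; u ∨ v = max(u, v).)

0.25

The minimum is attained at y = 0.25, x = 0, z = 0:
  not y: Gödel ¬ of 0.25 = 0 (operand ≠ 0)
  (not y ∨ y) = max(0, 0.25) = 0.25
  not x: Gödel ¬ of 0 = 1 (operand is 0)
  not z: Gödel ¬ of 0 = 1 (operand is 0)
  (x → not z): 0 ≤ 1, so result = 1
  (not x → (x → not z)): 1 ≤ 1, so result = 1
  not (not x → (x → not z)): Gödel ¬ of 1 = 0 (operand ≠ 0)
  ((not y ∨ y) ∨ not (not x → (x → not z))) = max(0.25, 0) = 0.25
Checking all 125 assignments confirms none give a value below 0.25.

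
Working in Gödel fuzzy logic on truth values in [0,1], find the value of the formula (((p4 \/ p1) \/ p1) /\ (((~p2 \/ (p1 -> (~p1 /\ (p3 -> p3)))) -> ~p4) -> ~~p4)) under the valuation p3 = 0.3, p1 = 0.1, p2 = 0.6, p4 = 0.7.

(p4 \/ p1) = max(0.7, 0.1) = 0.7
((p4 \/ p1) \/ p1) = max(0.7, 0.1) = 0.7
~p2: Gödel ¬ of 0.6 = 0 (operand ≠ 0)
~p1: Gödel ¬ of 0.1 = 0 (operand ≠ 0)
(p3 -> p3): 0.3 ≤ 0.3, so result = 1
(~p1 /\ (p3 -> p3)) = min(0, 1) = 0
(p1 -> (~p1 /\ (p3 -> p3))): 0.1 > 0, so result = 0
(~p2 \/ (p1 -> (~p1 /\ (p3 -> p3)))) = max(0, 0) = 0
~p4: Gödel ¬ of 0.7 = 0 (operand ≠ 0)
((~p2 \/ (p1 -> (~p1 /\ (p3 -> p3)))) -> ~p4): 0 ≤ 0, so result = 1
~p4: Gödel ¬ of 0.7 = 0 (operand ≠ 0)
~~p4: Gödel ¬ of 0 = 1 (operand is 0)
(((~p2 \/ (p1 -> (~p1 /\ (p3 -> p3)))) -> ~p4) -> ~~p4): 1 ≤ 1, so result = 1
(((p4 \/ p1) \/ p1) /\ (((~p2 \/ (p1 -> (~p1 /\ (p3 -> p3)))) -> ~p4) -> ~~p4)) = min(0.7, 1) = 0.7

0.70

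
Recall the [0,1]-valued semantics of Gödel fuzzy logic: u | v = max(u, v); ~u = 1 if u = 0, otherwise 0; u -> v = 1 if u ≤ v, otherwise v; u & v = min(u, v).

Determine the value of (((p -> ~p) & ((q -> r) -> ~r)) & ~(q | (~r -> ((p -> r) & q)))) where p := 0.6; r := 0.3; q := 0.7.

~p: Gödel ¬ of 0.6 = 0 (operand ≠ 0)
(p -> ~p): 0.6 > 0, so result = 0
(q -> r): 0.7 > 0.3, so result = 0.3
~r: Gödel ¬ of 0.3 = 0 (operand ≠ 0)
((q -> r) -> ~r): 0.3 > 0, so result = 0
((p -> ~p) & ((q -> r) -> ~r)) = min(0, 0) = 0
~r: Gödel ¬ of 0.3 = 0 (operand ≠ 0)
(p -> r): 0.6 > 0.3, so result = 0.3
((p -> r) & q) = min(0.3, 0.7) = 0.3
(~r -> ((p -> r) & q)): 0 ≤ 0.3, so result = 1
(q | (~r -> ((p -> r) & q))) = max(0.7, 1) = 1
~(q | (~r -> ((p -> r) & q))): Gödel ¬ of 1 = 0 (operand ≠ 0)
(((p -> ~p) & ((q -> r) -> ~r)) & ~(q | (~r -> ((p -> r) & q)))) = min(0, 0) = 0

0.00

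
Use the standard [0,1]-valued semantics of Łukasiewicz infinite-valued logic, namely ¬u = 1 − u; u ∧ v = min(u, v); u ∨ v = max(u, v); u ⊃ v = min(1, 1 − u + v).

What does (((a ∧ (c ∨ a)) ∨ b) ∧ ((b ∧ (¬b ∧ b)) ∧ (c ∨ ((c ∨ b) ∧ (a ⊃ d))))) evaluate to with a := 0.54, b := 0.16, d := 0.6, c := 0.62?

(c ∨ a) = max(0.62, 0.54) = 0.62
(a ∧ (c ∨ a)) = min(0.54, 0.62) = 0.54
((a ∧ (c ∨ a)) ∨ b) = max(0.54, 0.16) = 0.54
¬b: Łukasiewicz ¬ gives 1 − 0.16 = 0.84
(¬b ∧ b) = min(0.84, 0.16) = 0.16
(b ∧ (¬b ∧ b)) = min(0.16, 0.16) = 0.16
(c ∨ b) = max(0.62, 0.16) = 0.62
(a ⊃ d): min(1, 1 − 0.54 + 0.6) = 1
((c ∨ b) ∧ (a ⊃ d)) = min(0.62, 1) = 0.62
(c ∨ ((c ∨ b) ∧ (a ⊃ d))) = max(0.62, 0.62) = 0.62
((b ∧ (¬b ∧ b)) ∧ (c ∨ ((c ∨ b) ∧ (a ⊃ d)))) = min(0.16, 0.62) = 0.16
(((a ∧ (c ∨ a)) ∨ b) ∧ ((b ∧ (¬b ∧ b)) ∧ (c ∨ ((c ∨ b) ∧ (a ⊃ d))))) = min(0.54, 0.16) = 0.16

0.16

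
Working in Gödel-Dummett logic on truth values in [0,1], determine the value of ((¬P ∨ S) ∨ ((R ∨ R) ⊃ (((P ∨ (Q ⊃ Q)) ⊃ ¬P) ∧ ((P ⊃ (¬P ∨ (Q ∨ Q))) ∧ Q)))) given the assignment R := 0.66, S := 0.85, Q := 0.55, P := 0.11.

0.85

¬P: Gödel ¬ of 0.11 = 0 (operand ≠ 0)
(¬P ∨ S) = max(0, 0.85) = 0.85
(R ∨ R) = max(0.66, 0.66) = 0.66
(Q ⊃ Q): 0.55 ≤ 0.55, so result = 1
(P ∨ (Q ⊃ Q)) = max(0.11, 1) = 1
¬P: Gödel ¬ of 0.11 = 0 (operand ≠ 0)
((P ∨ (Q ⊃ Q)) ⊃ ¬P): 1 > 0, so result = 0
¬P: Gödel ¬ of 0.11 = 0 (operand ≠ 0)
(Q ∨ Q) = max(0.55, 0.55) = 0.55
(¬P ∨ (Q ∨ Q)) = max(0, 0.55) = 0.55
(P ⊃ (¬P ∨ (Q ∨ Q))): 0.11 ≤ 0.55, so result = 1
((P ⊃ (¬P ∨ (Q ∨ Q))) ∧ Q) = min(1, 0.55) = 0.55
(((P ∨ (Q ⊃ Q)) ⊃ ¬P) ∧ ((P ⊃ (¬P ∨ (Q ∨ Q))) ∧ Q)) = min(0, 0.55) = 0
((R ∨ R) ⊃ (((P ∨ (Q ⊃ Q)) ⊃ ¬P) ∧ ((P ⊃ (¬P ∨ (Q ∨ Q))) ∧ Q))): 0.66 > 0, so result = 0
((¬P ∨ S) ∨ ((R ∨ R) ⊃ (((P ∨ (Q ⊃ Q)) ⊃ ¬P) ∧ ((P ⊃ (¬P ∨ (Q ∨ Q))) ∧ Q)))) = max(0.85, 0) = 0.85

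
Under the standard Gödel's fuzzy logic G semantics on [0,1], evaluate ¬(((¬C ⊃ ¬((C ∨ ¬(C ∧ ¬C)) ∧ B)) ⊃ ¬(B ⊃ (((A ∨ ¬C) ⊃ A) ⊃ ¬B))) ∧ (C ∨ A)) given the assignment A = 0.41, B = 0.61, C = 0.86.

0.00

¬C: Gödel ¬ of 0.86 = 0 (operand ≠ 0)
¬C: Gödel ¬ of 0.86 = 0 (operand ≠ 0)
(C ∧ ¬C) = min(0.86, 0) = 0
¬(C ∧ ¬C): Gödel ¬ of 0 = 1 (operand is 0)
(C ∨ ¬(C ∧ ¬C)) = max(0.86, 1) = 1
((C ∨ ¬(C ∧ ¬C)) ∧ B) = min(1, 0.61) = 0.61
¬((C ∨ ¬(C ∧ ¬C)) ∧ B): Gödel ¬ of 0.61 = 0 (operand ≠ 0)
(¬C ⊃ ¬((C ∨ ¬(C ∧ ¬C)) ∧ B)): 0 ≤ 0, so result = 1
¬C: Gödel ¬ of 0.86 = 0 (operand ≠ 0)
(A ∨ ¬C) = max(0.41, 0) = 0.41
((A ∨ ¬C) ⊃ A): 0.41 ≤ 0.41, so result = 1
¬B: Gödel ¬ of 0.61 = 0 (operand ≠ 0)
(((A ∨ ¬C) ⊃ A) ⊃ ¬B): 1 > 0, so result = 0
(B ⊃ (((A ∨ ¬C) ⊃ A) ⊃ ¬B)): 0.61 > 0, so result = 0
¬(B ⊃ (((A ∨ ¬C) ⊃ A) ⊃ ¬B)): Gödel ¬ of 0 = 1 (operand is 0)
((¬C ⊃ ¬((C ∨ ¬(C ∧ ¬C)) ∧ B)) ⊃ ¬(B ⊃ (((A ∨ ¬C) ⊃ A) ⊃ ¬B))): 1 ≤ 1, so result = 1
(C ∨ A) = max(0.86, 0.41) = 0.86
(((¬C ⊃ ¬((C ∨ ¬(C ∧ ¬C)) ∧ B)) ⊃ ¬(B ⊃ (((A ∨ ¬C) ⊃ A) ⊃ ¬B))) ∧ (C ∨ A)) = min(1, 0.86) = 0.86
¬(((¬C ⊃ ¬((C ∨ ¬(C ∧ ¬C)) ∧ B)) ⊃ ¬(B ⊃ (((A ∨ ¬C) ⊃ A) ⊃ ¬B))) ∧ (C ∨ A)): Gödel ¬ of 0.86 = 0 (operand ≠ 0)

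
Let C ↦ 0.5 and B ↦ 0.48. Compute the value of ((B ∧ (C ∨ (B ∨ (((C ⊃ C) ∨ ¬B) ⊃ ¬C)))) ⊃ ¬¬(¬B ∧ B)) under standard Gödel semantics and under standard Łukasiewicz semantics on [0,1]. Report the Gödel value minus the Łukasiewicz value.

-1.00

Gödel evaluation:
  (C ⊃ C): 0.5 ≤ 0.5, so result = 1
  ¬B: Gödel ¬ of 0.48 = 0 (operand ≠ 0)
  ((C ⊃ C) ∨ ¬B) = max(1, 0) = 1
  ¬C: Gödel ¬ of 0.5 = 0 (operand ≠ 0)
  (((C ⊃ C) ∨ ¬B) ⊃ ¬C): 1 > 0, so result = 0
  (B ∨ (((C ⊃ C) ∨ ¬B) ⊃ ¬C)) = max(0.48, 0) = 0.48
  (C ∨ (B ∨ (((C ⊃ C) ∨ ¬B) ⊃ ¬C))) = max(0.5, 0.48) = 0.5
  (B ∧ (C ∨ (B ∨ (((C ⊃ C) ∨ ¬B) ⊃ ¬C)))) = min(0.48, 0.5) = 0.48
  ¬B: Gödel ¬ of 0.48 = 0 (operand ≠ 0)
  (¬B ∧ B) = min(0, 0.48) = 0
  ¬(¬B ∧ B): Gödel ¬ of 0 = 1 (operand is 0)
  ¬¬(¬B ∧ B): Gödel ¬ of 1 = 0 (operand ≠ 0)
  ((B ∧ (C ∨ (B ∨ (((C ⊃ C) ∨ ¬B) ⊃ ¬C)))) ⊃ ¬¬(¬B ∧ B)): 0.48 > 0, so result = 0
  Gödel value = 0
Łukasiewicz evaluation:
  (C ⊃ C): min(1, 1 − 0.5 + 0.5) = 1
  ¬B: Łukasiewicz ¬ gives 1 − 0.48 = 0.52
  ((C ⊃ C) ∨ ¬B) = max(1, 0.52) = 1
  ¬C: Łukasiewicz ¬ gives 1 − 0.5 = 0.5
  (((C ⊃ C) ∨ ¬B) ⊃ ¬C): min(1, 1 − 1 + 0.5) = 0.5
  (B ∨ (((C ⊃ C) ∨ ¬B) ⊃ ¬C)) = max(0.48, 0.5) = 0.5
  (C ∨ (B ∨ (((C ⊃ C) ∨ ¬B) ⊃ ¬C))) = max(0.5, 0.5) = 0.5
  (B ∧ (C ∨ (B ∨ (((C ⊃ C) ∨ ¬B) ⊃ ¬C)))) = min(0.48, 0.5) = 0.48
  ¬B: Łukasiewicz ¬ gives 1 − 0.48 = 0.52
  (¬B ∧ B) = min(0.52, 0.48) = 0.48
  ¬(¬B ∧ B): Łukasiewicz ¬ gives 1 − 0.48 = 0.52
  ¬¬(¬B ∧ B): Łukasiewicz ¬ gives 1 − 0.52 = 0.48
  ((B ∧ (C ∨ (B ∨ (((C ⊃ C) ∨ ¬B) ⊃ ¬C)))) ⊃ ¬¬(¬B ∧ B)): min(1, 1 − 0.48 + 0.48) = 1
  Łukasiewicz value = 1
Difference: 0 − 1 = -1.00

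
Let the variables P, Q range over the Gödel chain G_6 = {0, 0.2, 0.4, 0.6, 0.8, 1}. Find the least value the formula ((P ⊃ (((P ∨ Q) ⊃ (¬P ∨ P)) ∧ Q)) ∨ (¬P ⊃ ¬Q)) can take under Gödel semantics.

Every assignment gives 1. For instance at P = 0, Q = 0:
  (P ∨ Q) = max(0, 0) = 0
  ¬P: Gödel ¬ of 0 = 1 (operand is 0)
  (¬P ∨ P) = max(1, 0) = 1
  ((P ∨ Q) ⊃ (¬P ∨ P)): 0 ≤ 1, so result = 1
  (((P ∨ Q) ⊃ (¬P ∨ P)) ∧ Q) = min(1, 0) = 0
  (P ⊃ (((P ∨ Q) ⊃ (¬P ∨ P)) ∧ Q)): 0 ≤ 0, so result = 1
  ¬P: Gödel ¬ of 0 = 1 (operand is 0)
  ¬Q: Gödel ¬ of 0 = 1 (operand is 0)
  (¬P ⊃ ¬Q): 1 ≤ 1, so result = 1
  ((P ⊃ (((P ∨ Q) ⊃ (¬P ∨ P)) ∧ Q)) ∨ (¬P ⊃ ¬Q)) = max(1, 1) = 1
All 36 assignments give value 1 — the formula is a G_6-tautology.

1.00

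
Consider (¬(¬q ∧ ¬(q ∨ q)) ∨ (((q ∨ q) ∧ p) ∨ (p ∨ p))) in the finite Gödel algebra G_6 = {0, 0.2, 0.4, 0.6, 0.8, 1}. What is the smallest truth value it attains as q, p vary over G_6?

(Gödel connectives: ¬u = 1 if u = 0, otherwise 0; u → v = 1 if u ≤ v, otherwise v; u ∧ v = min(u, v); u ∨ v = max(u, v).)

The minimum is attained at q = 0, p = 0:
  ¬q: Gödel ¬ of 0 = 1 (operand is 0)
  (q ∨ q) = max(0, 0) = 0
  ¬(q ∨ q): Gödel ¬ of 0 = 1 (operand is 0)
  (¬q ∧ ¬(q ∨ q)) = min(1, 1) = 1
  ¬(¬q ∧ ¬(q ∨ q)): Gödel ¬ of 1 = 0 (operand ≠ 0)
  (q ∨ q) = max(0, 0) = 0
  ((q ∨ q) ∧ p) = min(0, 0) = 0
  (p ∨ p) = max(0, 0) = 0
  (((q ∨ q) ∧ p) ∨ (p ∨ p)) = max(0, 0) = 0
  (¬(¬q ∧ ¬(q ∨ q)) ∨ (((q ∨ q) ∧ p) ∨ (p ∨ p))) = max(0, 0) = 0
Checking all 36 assignments confirms none give a value below 0.00.

0.00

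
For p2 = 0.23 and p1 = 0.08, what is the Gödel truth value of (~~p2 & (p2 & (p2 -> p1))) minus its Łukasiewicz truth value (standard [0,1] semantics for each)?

Gödel evaluation:
  ~p2: Gödel ¬ of 0.23 = 0 (operand ≠ 0)
  ~~p2: Gödel ¬ of 0 = 1 (operand is 0)
  (p2 -> p1): 0.23 > 0.08, so result = 0.08
  (p2 & (p2 -> p1)) = min(0.23, 0.08) = 0.08
  (~~p2 & (p2 & (p2 -> p1))) = min(1, 0.08) = 0.08
  Gödel value = 0.08
Łukasiewicz evaluation:
  ~p2: Łukasiewicz ¬ gives 1 − 0.23 = 0.77
  ~~p2: Łukasiewicz ¬ gives 1 − 0.77 = 0.23
  (p2 -> p1): min(1, 1 − 0.23 + 0.08) = 0.85
  (p2 & (p2 -> p1)) = min(0.23, 0.85) = 0.23
  (~~p2 & (p2 & (p2 -> p1))) = min(0.23, 0.23) = 0.23
  Łukasiewicz value = 0.23
Difference: 0.08 − 0.23 = -0.15

-0.15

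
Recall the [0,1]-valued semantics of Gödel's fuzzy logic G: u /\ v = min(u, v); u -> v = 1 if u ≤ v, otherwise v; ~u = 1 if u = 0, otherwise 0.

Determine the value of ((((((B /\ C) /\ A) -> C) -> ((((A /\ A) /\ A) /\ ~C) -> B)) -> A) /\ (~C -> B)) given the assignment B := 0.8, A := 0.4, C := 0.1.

0.40

(B /\ C) = min(0.8, 0.1) = 0.1
((B /\ C) /\ A) = min(0.1, 0.4) = 0.1
(((B /\ C) /\ A) -> C): 0.1 ≤ 0.1, so result = 1
(A /\ A) = min(0.4, 0.4) = 0.4
((A /\ A) /\ A) = min(0.4, 0.4) = 0.4
~C: Gödel ¬ of 0.1 = 0 (operand ≠ 0)
(((A /\ A) /\ A) /\ ~C) = min(0.4, 0) = 0
((((A /\ A) /\ A) /\ ~C) -> B): 0 ≤ 0.8, so result = 1
((((B /\ C) /\ A) -> C) -> ((((A /\ A) /\ A) /\ ~C) -> B)): 1 ≤ 1, so result = 1
(((((B /\ C) /\ A) -> C) -> ((((A /\ A) /\ A) /\ ~C) -> B)) -> A): 1 > 0.4, so result = 0.4
~C: Gödel ¬ of 0.1 = 0 (operand ≠ 0)
(~C -> B): 0 ≤ 0.8, so result = 1
((((((B /\ C) /\ A) -> C) -> ((((A /\ A) /\ A) /\ ~C) -> B)) -> A) /\ (~C -> B)) = min(0.4, 1) = 0.4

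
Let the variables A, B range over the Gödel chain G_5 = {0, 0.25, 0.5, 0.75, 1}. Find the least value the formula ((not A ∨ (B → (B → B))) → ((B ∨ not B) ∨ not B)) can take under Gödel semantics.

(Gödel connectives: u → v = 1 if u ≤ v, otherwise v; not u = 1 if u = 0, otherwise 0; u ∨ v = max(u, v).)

0.25

The minimum is attained at A = 0, B = 0.25:
  not A: Gödel ¬ of 0 = 1 (operand is 0)
  (B → B): 0.25 ≤ 0.25, so result = 1
  (B → (B → B)): 0.25 ≤ 1, so result = 1
  (not A ∨ (B → (B → B))) = max(1, 1) = 1
  not B: Gödel ¬ of 0.25 = 0 (operand ≠ 0)
  (B ∨ not B) = max(0.25, 0) = 0.25
  not B: Gödel ¬ of 0.25 = 0 (operand ≠ 0)
  ((B ∨ not B) ∨ not B) = max(0.25, 0) = 0.25
  ((not A ∨ (B → (B → B))) → ((B ∨ not B) ∨ not B)): 1 > 0.25, so result = 0.25
Checking all 25 assignments confirms none give a value below 0.25.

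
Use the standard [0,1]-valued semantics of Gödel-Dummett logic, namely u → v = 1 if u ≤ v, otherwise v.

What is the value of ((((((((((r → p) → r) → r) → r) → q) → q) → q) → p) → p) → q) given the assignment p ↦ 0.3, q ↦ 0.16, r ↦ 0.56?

0.16

(r → p): 0.56 > 0.3, so result = 0.3
((r → p) → r): 0.3 ≤ 0.56, so result = 1
(((r → p) → r) → r): 1 > 0.56, so result = 0.56
((((r → p) → r) → r) → r): 0.56 ≤ 0.56, so result = 1
(((((r → p) → r) → r) → r) → q): 1 > 0.16, so result = 0.16
((((((r → p) → r) → r) → r) → q) → q): 0.16 ≤ 0.16, so result = 1
(((((((r → p) → r) → r) → r) → q) → q) → q): 1 > 0.16, so result = 0.16
((((((((r → p) → r) → r) → r) → q) → q) → q) → p): 0.16 ≤ 0.3, so result = 1
(((((((((r → p) → r) → r) → r) → q) → q) → q) → p) → p): 1 > 0.3, so result = 0.3
((((((((((r → p) → r) → r) → r) → q) → q) → q) → p) → p) → q): 0.3 > 0.16, so result = 0.16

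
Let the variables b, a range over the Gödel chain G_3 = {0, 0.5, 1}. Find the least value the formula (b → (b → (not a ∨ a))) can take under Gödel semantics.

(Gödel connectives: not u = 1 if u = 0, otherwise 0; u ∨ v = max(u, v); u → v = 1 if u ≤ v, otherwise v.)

The minimum is attained at b = 1, a = 0.5:
  not a: Gödel ¬ of 0.5 = 0 (operand ≠ 0)
  (not a ∨ a) = max(0, 0.5) = 0.5
  (b → (not a ∨ a)): 1 > 0.5, so result = 0.5
  (b → (b → (not a ∨ a))): 1 > 0.5, so result = 0.5
Checking all 9 assignments confirms none give a value below 0.50.

0.50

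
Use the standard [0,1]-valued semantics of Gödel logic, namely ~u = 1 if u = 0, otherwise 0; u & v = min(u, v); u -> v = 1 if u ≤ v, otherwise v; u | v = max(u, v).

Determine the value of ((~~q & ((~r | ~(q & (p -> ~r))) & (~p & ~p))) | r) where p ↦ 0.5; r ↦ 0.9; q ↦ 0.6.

0.90

~q: Gödel ¬ of 0.6 = 0 (operand ≠ 0)
~~q: Gödel ¬ of 0 = 1 (operand is 0)
~r: Gödel ¬ of 0.9 = 0 (operand ≠ 0)
~r: Gödel ¬ of 0.9 = 0 (operand ≠ 0)
(p -> ~r): 0.5 > 0, so result = 0
(q & (p -> ~r)) = min(0.6, 0) = 0
~(q & (p -> ~r)): Gödel ¬ of 0 = 1 (operand is 0)
(~r | ~(q & (p -> ~r))) = max(0, 1) = 1
~p: Gödel ¬ of 0.5 = 0 (operand ≠ 0)
~p: Gödel ¬ of 0.5 = 0 (operand ≠ 0)
(~p & ~p) = min(0, 0) = 0
((~r | ~(q & (p -> ~r))) & (~p & ~p)) = min(1, 0) = 0
(~~q & ((~r | ~(q & (p -> ~r))) & (~p & ~p))) = min(1, 0) = 0
((~~q & ((~r | ~(q & (p -> ~r))) & (~p & ~p))) | r) = max(0, 0.9) = 0.9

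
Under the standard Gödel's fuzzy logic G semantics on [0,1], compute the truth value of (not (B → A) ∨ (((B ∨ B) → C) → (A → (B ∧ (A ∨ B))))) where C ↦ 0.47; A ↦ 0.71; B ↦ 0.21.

0.21

(B → A): 0.21 ≤ 0.71, so result = 1
not (B → A): Gödel ¬ of 1 = 0 (operand ≠ 0)
(B ∨ B) = max(0.21, 0.21) = 0.21
((B ∨ B) → C): 0.21 ≤ 0.47, so result = 1
(A ∨ B) = max(0.71, 0.21) = 0.71
(B ∧ (A ∨ B)) = min(0.21, 0.71) = 0.21
(A → (B ∧ (A ∨ B))): 0.71 > 0.21, so result = 0.21
(((B ∨ B) → C) → (A → (B ∧ (A ∨ B)))): 1 > 0.21, so result = 0.21
(not (B → A) ∨ (((B ∨ B) → C) → (A → (B ∧ (A ∨ B))))) = max(0, 0.21) = 0.21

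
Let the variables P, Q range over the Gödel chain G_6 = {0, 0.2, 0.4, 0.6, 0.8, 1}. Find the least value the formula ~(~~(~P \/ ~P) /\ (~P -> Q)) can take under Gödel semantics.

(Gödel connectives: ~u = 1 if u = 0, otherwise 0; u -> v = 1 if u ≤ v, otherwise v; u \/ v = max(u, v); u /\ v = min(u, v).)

0.00

The minimum is attained at P = 0, Q = 0.2:
  ~P: Gödel ¬ of 0 = 1 (operand is 0)
  ~P: Gödel ¬ of 0 = 1 (operand is 0)
  (~P \/ ~P) = max(1, 1) = 1
  ~(~P \/ ~P): Gödel ¬ of 1 = 0 (operand ≠ 0)
  ~~(~P \/ ~P): Gödel ¬ of 0 = 1 (operand is 0)
  ~P: Gödel ¬ of 0 = 1 (operand is 0)
  (~P -> Q): 1 > 0.2, so result = 0.2
  (~~(~P \/ ~P) /\ (~P -> Q)) = min(1, 0.2) = 0.2
  ~(~~(~P \/ ~P) /\ (~P -> Q)): Gödel ¬ of 0.2 = 0 (operand ≠ 0)
Checking all 36 assignments confirms none give a value below 0.00.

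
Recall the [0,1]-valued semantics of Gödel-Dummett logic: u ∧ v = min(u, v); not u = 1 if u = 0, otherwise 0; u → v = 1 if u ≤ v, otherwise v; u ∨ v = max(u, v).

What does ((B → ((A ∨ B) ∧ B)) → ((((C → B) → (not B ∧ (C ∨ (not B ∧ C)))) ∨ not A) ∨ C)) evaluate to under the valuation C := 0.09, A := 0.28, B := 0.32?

0.09

(A ∨ B) = max(0.28, 0.32) = 0.32
((A ∨ B) ∧ B) = min(0.32, 0.32) = 0.32
(B → ((A ∨ B) ∧ B)): 0.32 ≤ 0.32, so result = 1
(C → B): 0.09 ≤ 0.32, so result = 1
not B: Gödel ¬ of 0.32 = 0 (operand ≠ 0)
not B: Gödel ¬ of 0.32 = 0 (operand ≠ 0)
(not B ∧ C) = min(0, 0.09) = 0
(C ∨ (not B ∧ C)) = max(0.09, 0) = 0.09
(not B ∧ (C ∨ (not B ∧ C))) = min(0, 0.09) = 0
((C → B) → (not B ∧ (C ∨ (not B ∧ C)))): 1 > 0, so result = 0
not A: Gödel ¬ of 0.28 = 0 (operand ≠ 0)
(((C → B) → (not B ∧ (C ∨ (not B ∧ C)))) ∨ not A) = max(0, 0) = 0
((((C → B) → (not B ∧ (C ∨ (not B ∧ C)))) ∨ not A) ∨ C) = max(0, 0.09) = 0.09
((B → ((A ∨ B) ∧ B)) → ((((C → B) → (not B ∧ (C ∨ (not B ∧ C)))) ∨ not A) ∨ C)): 1 > 0.09, so result = 0.09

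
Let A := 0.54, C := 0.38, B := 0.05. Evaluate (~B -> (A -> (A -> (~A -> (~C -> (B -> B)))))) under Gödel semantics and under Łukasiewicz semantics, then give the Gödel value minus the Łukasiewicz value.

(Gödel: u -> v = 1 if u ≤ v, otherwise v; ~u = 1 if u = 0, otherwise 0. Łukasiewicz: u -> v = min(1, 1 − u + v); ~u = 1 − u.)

0.00

Gödel evaluation:
  ~B: Gödel ¬ of 0.05 = 0 (operand ≠ 0)
  ~A: Gödel ¬ of 0.54 = 0 (operand ≠ 0)
  ~C: Gödel ¬ of 0.38 = 0 (operand ≠ 0)
  (B -> B): 0.05 ≤ 0.05, so result = 1
  (~C -> (B -> B)): 0 ≤ 1, so result = 1
  (~A -> (~C -> (B -> B))): 0 ≤ 1, so result = 1
  (A -> (~A -> (~C -> (B -> B)))): 0.54 ≤ 1, so result = 1
  (A -> (A -> (~A -> (~C -> (B -> B))))): 0.54 ≤ 1, so result = 1
  (~B -> (A -> (A -> (~A -> (~C -> (B -> B)))))): 0 ≤ 1, so result = 1
  Gödel value = 1
Łukasiewicz evaluation:
  ~B: Łukasiewicz ¬ gives 1 − 0.05 = 0.95
  ~A: Łukasiewicz ¬ gives 1 − 0.54 = 0.46
  ~C: Łukasiewicz ¬ gives 1 − 0.38 = 0.62
  (B -> B): min(1, 1 − 0.05 + 0.05) = 1
  (~C -> (B -> B)): min(1, 1 − 0.62 + 1) = 1
  (~A -> (~C -> (B -> B))): min(1, 1 − 0.46 + 1) = 1
  (A -> (~A -> (~C -> (B -> B)))): min(1, 1 − 0.54 + 1) = 1
  (A -> (A -> (~A -> (~C -> (B -> B))))): min(1, 1 − 0.54 + 1) = 1
  (~B -> (A -> (A -> (~A -> (~C -> (B -> B)))))): min(1, 1 − 0.95 + 1) = 1
  Łukasiewicz value = 1
Difference: 1 − 1 = 0.00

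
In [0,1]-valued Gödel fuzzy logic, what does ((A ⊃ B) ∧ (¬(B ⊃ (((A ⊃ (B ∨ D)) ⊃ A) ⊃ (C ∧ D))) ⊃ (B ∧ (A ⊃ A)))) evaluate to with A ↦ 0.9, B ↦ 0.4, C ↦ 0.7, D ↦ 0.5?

(A ⊃ B): 0.9 > 0.4, so result = 0.4
(B ∨ D) = max(0.4, 0.5) = 0.5
(A ⊃ (B ∨ D)): 0.9 > 0.5, so result = 0.5
((A ⊃ (B ∨ D)) ⊃ A): 0.5 ≤ 0.9, so result = 1
(C ∧ D) = min(0.7, 0.5) = 0.5
(((A ⊃ (B ∨ D)) ⊃ A) ⊃ (C ∧ D)): 1 > 0.5, so result = 0.5
(B ⊃ (((A ⊃ (B ∨ D)) ⊃ A) ⊃ (C ∧ D))): 0.4 ≤ 0.5, so result = 1
¬(B ⊃ (((A ⊃ (B ∨ D)) ⊃ A) ⊃ (C ∧ D))): Gödel ¬ of 1 = 0 (operand ≠ 0)
(A ⊃ A): 0.9 ≤ 0.9, so result = 1
(B ∧ (A ⊃ A)) = min(0.4, 1) = 0.4
(¬(B ⊃ (((A ⊃ (B ∨ D)) ⊃ A) ⊃ (C ∧ D))) ⊃ (B ∧ (A ⊃ A))): 0 ≤ 0.4, so result = 1
((A ⊃ B) ∧ (¬(B ⊃ (((A ⊃ (B ∨ D)) ⊃ A) ⊃ (C ∧ D))) ⊃ (B ∧ (A ⊃ A)))) = min(0.4, 1) = 0.4

0.40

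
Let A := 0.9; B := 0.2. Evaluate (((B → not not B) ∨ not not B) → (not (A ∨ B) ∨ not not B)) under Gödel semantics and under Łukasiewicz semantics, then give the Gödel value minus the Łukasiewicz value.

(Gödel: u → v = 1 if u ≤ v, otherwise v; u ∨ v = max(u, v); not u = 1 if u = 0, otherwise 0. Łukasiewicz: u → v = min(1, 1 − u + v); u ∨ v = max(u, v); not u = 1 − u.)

0.80

Gödel evaluation:
  not B: Gödel ¬ of 0.2 = 0 (operand ≠ 0)
  not not B: Gödel ¬ of 0 = 1 (operand is 0)
  (B → not not B): 0.2 ≤ 1, so result = 1
  not B: Gödel ¬ of 0.2 = 0 (operand ≠ 0)
  not not B: Gödel ¬ of 0 = 1 (operand is 0)
  ((B → not not B) ∨ not not B) = max(1, 1) = 1
  (A ∨ B) = max(0.9, 0.2) = 0.9
  not (A ∨ B): Gödel ¬ of 0.9 = 0 (operand ≠ 0)
  not B: Gödel ¬ of 0.2 = 0 (operand ≠ 0)
  not not B: Gödel ¬ of 0 = 1 (operand is 0)
  (not (A ∨ B) ∨ not not B) = max(0, 1) = 1
  (((B → not not B) ∨ not not B) → (not (A ∨ B) ∨ not not B)): 1 ≤ 1, so result = 1
  Gödel value = 1
Łukasiewicz evaluation:
  not B: Łukasiewicz ¬ gives 1 − 0.2 = 0.8
  not not B: Łukasiewicz ¬ gives 1 − 0.8 = 0.2
  (B → not not B): min(1, 1 − 0.2 + 0.2) = 1
  not B: Łukasiewicz ¬ gives 1 − 0.2 = 0.8
  not not B: Łukasiewicz ¬ gives 1 − 0.8 = 0.2
  ((B → not not B) ∨ not not B) = max(1, 0.2) = 1
  (A ∨ B) = max(0.9, 0.2) = 0.9
  not (A ∨ B): Łukasiewicz ¬ gives 1 − 0.9 = 0.1
  not B: Łukasiewicz ¬ gives 1 − 0.2 = 0.8
  not not B: Łukasiewicz ¬ gives 1 − 0.8 = 0.2
  (not (A ∨ B) ∨ not not B) = max(0.1, 0.2) = 0.2
  (((B → not not B) ∨ not not B) → (not (A ∨ B) ∨ not not B)): min(1, 1 − 1 + 0.2) = 0.2
  Łukasiewicz value = 0.2
Difference: 1 − 0.2 = 0.80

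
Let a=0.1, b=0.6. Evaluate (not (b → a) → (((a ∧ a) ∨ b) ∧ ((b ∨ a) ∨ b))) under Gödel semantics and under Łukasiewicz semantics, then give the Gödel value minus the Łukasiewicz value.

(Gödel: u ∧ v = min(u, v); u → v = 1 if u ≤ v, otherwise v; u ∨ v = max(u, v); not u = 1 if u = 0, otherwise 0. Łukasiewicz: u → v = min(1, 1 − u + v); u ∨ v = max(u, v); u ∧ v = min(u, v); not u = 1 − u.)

Gödel evaluation:
  (b → a): 0.6 > 0.1, so result = 0.1
  not (b → a): Gödel ¬ of 0.1 = 0 (operand ≠ 0)
  (a ∧ a) = min(0.1, 0.1) = 0.1
  ((a ∧ a) ∨ b) = max(0.1, 0.6) = 0.6
  (b ∨ a) = max(0.6, 0.1) = 0.6
  ((b ∨ a) ∨ b) = max(0.6, 0.6) = 0.6
  (((a ∧ a) ∨ b) ∧ ((b ∨ a) ∨ b)) = min(0.6, 0.6) = 0.6
  (not (b → a) → (((a ∧ a) ∨ b) ∧ ((b ∨ a) ∨ b))): 0 ≤ 0.6, so result = 1
  Gödel value = 1
Łukasiewicz evaluation:
  (b → a): min(1, 1 − 0.6 + 0.1) = 0.5
  not (b → a): Łukasiewicz ¬ gives 1 − 0.5 = 0.5
  (a ∧ a) = min(0.1, 0.1) = 0.1
  ((a ∧ a) ∨ b) = max(0.1, 0.6) = 0.6
  (b ∨ a) = max(0.6, 0.1) = 0.6
  ((b ∨ a) ∨ b) = max(0.6, 0.6) = 0.6
  (((a ∧ a) ∨ b) ∧ ((b ∨ a) ∨ b)) = min(0.6, 0.6) = 0.6
  (not (b → a) → (((a ∧ a) ∨ b) ∧ ((b ∨ a) ∨ b))): min(1, 1 − 0.5 + 0.6) = 1
  Łukasiewicz value = 1
Difference: 1 − 1 = 0.00

0.00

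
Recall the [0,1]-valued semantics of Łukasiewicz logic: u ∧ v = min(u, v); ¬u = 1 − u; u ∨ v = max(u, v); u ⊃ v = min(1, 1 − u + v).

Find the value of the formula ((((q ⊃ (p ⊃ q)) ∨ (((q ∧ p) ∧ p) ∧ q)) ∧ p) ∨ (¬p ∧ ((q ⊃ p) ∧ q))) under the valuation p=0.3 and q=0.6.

0.60

(p ⊃ q): min(1, 1 − 0.3 + 0.6) = 1
(q ⊃ (p ⊃ q)): min(1, 1 − 0.6 + 1) = 1
(q ∧ p) = min(0.6, 0.3) = 0.3
((q ∧ p) ∧ p) = min(0.3, 0.3) = 0.3
(((q ∧ p) ∧ p) ∧ q) = min(0.3, 0.6) = 0.3
((q ⊃ (p ⊃ q)) ∨ (((q ∧ p) ∧ p) ∧ q)) = max(1, 0.3) = 1
(((q ⊃ (p ⊃ q)) ∨ (((q ∧ p) ∧ p) ∧ q)) ∧ p) = min(1, 0.3) = 0.3
¬p: Łukasiewicz ¬ gives 1 − 0.3 = 0.7
(q ⊃ p): min(1, 1 − 0.6 + 0.3) = 0.7
((q ⊃ p) ∧ q) = min(0.7, 0.6) = 0.6
(¬p ∧ ((q ⊃ p) ∧ q)) = min(0.7, 0.6) = 0.6
((((q ⊃ (p ⊃ q)) ∨ (((q ∧ p) ∧ p) ∧ q)) ∧ p) ∨ (¬p ∧ ((q ⊃ p) ∧ q))) = max(0.3, 0.6) = 0.6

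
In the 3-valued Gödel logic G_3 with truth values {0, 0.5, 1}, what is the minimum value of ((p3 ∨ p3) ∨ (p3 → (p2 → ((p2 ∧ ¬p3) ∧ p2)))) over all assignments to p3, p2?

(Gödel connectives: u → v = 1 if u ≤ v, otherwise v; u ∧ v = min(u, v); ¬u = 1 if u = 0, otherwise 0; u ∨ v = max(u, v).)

0.50

The minimum is attained at p3 = 0.5, p2 = 0.5:
  (p3 ∨ p3) = max(0.5, 0.5) = 0.5
  ¬p3: Gödel ¬ of 0.5 = 0 (operand ≠ 0)
  (p2 ∧ ¬p3) = min(0.5, 0) = 0
  ((p2 ∧ ¬p3) ∧ p2) = min(0, 0.5) = 0
  (p2 → ((p2 ∧ ¬p3) ∧ p2)): 0.5 > 0, so result = 0
  (p3 → (p2 → ((p2 ∧ ¬p3) ∧ p2))): 0.5 > 0, so result = 0
  ((p3 ∨ p3) ∨ (p3 → (p2 → ((p2 ∧ ¬p3) ∧ p2)))) = max(0.5, 0) = 0.5
Checking all 9 assignments confirms none give a value below 0.50.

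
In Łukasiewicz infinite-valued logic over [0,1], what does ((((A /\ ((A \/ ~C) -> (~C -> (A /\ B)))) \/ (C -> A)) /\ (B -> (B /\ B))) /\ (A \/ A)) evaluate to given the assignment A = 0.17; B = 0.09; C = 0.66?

0.17

~C: Łukasiewicz ¬ gives 1 − 0.66 = 0.34
(A \/ ~C) = max(0.17, 0.34) = 0.34
~C: Łukasiewicz ¬ gives 1 − 0.66 = 0.34
(A /\ B) = min(0.17, 0.09) = 0.09
(~C -> (A /\ B)): min(1, 1 − 0.34 + 0.09) = 0.75
((A \/ ~C) -> (~C -> (A /\ B))): min(1, 1 − 0.34 + 0.75) = 1
(A /\ ((A \/ ~C) -> (~C -> (A /\ B)))) = min(0.17, 1) = 0.17
(C -> A): min(1, 1 − 0.66 + 0.17) = 0.51
((A /\ ((A \/ ~C) -> (~C -> (A /\ B)))) \/ (C -> A)) = max(0.17, 0.51) = 0.51
(B /\ B) = min(0.09, 0.09) = 0.09
(B -> (B /\ B)): min(1, 1 − 0.09 + 0.09) = 1
(((A /\ ((A \/ ~C) -> (~C -> (A /\ B)))) \/ (C -> A)) /\ (B -> (B /\ B))) = min(0.51, 1) = 0.51
(A \/ A) = max(0.17, 0.17) = 0.17
((((A /\ ((A \/ ~C) -> (~C -> (A /\ B)))) \/ (C -> A)) /\ (B -> (B /\ B))) /\ (A \/ A)) = min(0.51, 0.17) = 0.17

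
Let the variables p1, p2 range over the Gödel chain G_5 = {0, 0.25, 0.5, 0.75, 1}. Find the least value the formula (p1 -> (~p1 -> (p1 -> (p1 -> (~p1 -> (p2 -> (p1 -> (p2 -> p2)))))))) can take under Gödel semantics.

Every assignment gives 1. For instance at p1 = 0, p2 = 0:
  ~p1: Gödel ¬ of 0 = 1 (operand is 0)
  ~p1: Gödel ¬ of 0 = 1 (operand is 0)
  (p2 -> p2): 0 ≤ 0, so result = 1
  (p1 -> (p2 -> p2)): 0 ≤ 1, so result = 1
  (p2 -> (p1 -> (p2 -> p2))): 0 ≤ 1, so result = 1
  (~p1 -> (p2 -> (p1 -> (p2 -> p2)))): 1 ≤ 1, so result = 1
  (p1 -> (~p1 -> (p2 -> (p1 -> (p2 -> p2))))): 0 ≤ 1, so result = 1
  (p1 -> (p1 -> (~p1 -> (p2 -> (p1 -> (p2 -> p2)))))): 0 ≤ 1, so result = 1
  (~p1 -> (p1 -> (p1 -> (~p1 -> (p2 -> (p1 -> (p2 -> p2))))))): 1 ≤ 1, so result = 1
  (p1 -> (~p1 -> (p1 -> (p1 -> (~p1 -> (p2 -> (p1 -> (p2 -> p2)))))))): 0 ≤ 1, so result = 1
All 25 assignments give value 1 — the formula is a G_5-tautology.

1.00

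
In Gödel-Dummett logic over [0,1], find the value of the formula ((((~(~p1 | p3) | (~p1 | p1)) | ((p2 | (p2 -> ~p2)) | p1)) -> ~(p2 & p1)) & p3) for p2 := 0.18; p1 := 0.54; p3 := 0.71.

~p1: Gödel ¬ of 0.54 = 0 (operand ≠ 0)
(~p1 | p3) = max(0, 0.71) = 0.71
~(~p1 | p3): Gödel ¬ of 0.71 = 0 (operand ≠ 0)
~p1: Gödel ¬ of 0.54 = 0 (operand ≠ 0)
(~p1 | p1) = max(0, 0.54) = 0.54
(~(~p1 | p3) | (~p1 | p1)) = max(0, 0.54) = 0.54
~p2: Gödel ¬ of 0.18 = 0 (operand ≠ 0)
(p2 -> ~p2): 0.18 > 0, so result = 0
(p2 | (p2 -> ~p2)) = max(0.18, 0) = 0.18
((p2 | (p2 -> ~p2)) | p1) = max(0.18, 0.54) = 0.54
((~(~p1 | p3) | (~p1 | p1)) | ((p2 | (p2 -> ~p2)) | p1)) = max(0.54, 0.54) = 0.54
(p2 & p1) = min(0.18, 0.54) = 0.18
~(p2 & p1): Gödel ¬ of 0.18 = 0 (operand ≠ 0)
(((~(~p1 | p3) | (~p1 | p1)) | ((p2 | (p2 -> ~p2)) | p1)) -> ~(p2 & p1)): 0.54 > 0, so result = 0
((((~(~p1 | p3) | (~p1 | p1)) | ((p2 | (p2 -> ~p2)) | p1)) -> ~(p2 & p1)) & p3) = min(0, 0.71) = 0

0.00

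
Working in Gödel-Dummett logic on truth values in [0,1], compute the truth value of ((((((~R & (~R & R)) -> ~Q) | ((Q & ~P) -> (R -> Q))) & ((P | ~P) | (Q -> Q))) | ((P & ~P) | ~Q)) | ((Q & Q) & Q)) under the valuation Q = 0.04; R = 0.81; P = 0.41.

~R: Gödel ¬ of 0.81 = 0 (operand ≠ 0)
~R: Gödel ¬ of 0.81 = 0 (operand ≠ 0)
(~R & R) = min(0, 0.81) = 0
(~R & (~R & R)) = min(0, 0) = 0
~Q: Gödel ¬ of 0.04 = 0 (operand ≠ 0)
((~R & (~R & R)) -> ~Q): 0 ≤ 0, so result = 1
~P: Gödel ¬ of 0.41 = 0 (operand ≠ 0)
(Q & ~P) = min(0.04, 0) = 0
(R -> Q): 0.81 > 0.04, so result = 0.04
((Q & ~P) -> (R -> Q)): 0 ≤ 0.04, so result = 1
(((~R & (~R & R)) -> ~Q) | ((Q & ~P) -> (R -> Q))) = max(1, 1) = 1
~P: Gödel ¬ of 0.41 = 0 (operand ≠ 0)
(P | ~P) = max(0.41, 0) = 0.41
(Q -> Q): 0.04 ≤ 0.04, so result = 1
((P | ~P) | (Q -> Q)) = max(0.41, 1) = 1
((((~R & (~R & R)) -> ~Q) | ((Q & ~P) -> (R -> Q))) & ((P | ~P) | (Q -> Q))) = min(1, 1) = 1
~P: Gödel ¬ of 0.41 = 0 (operand ≠ 0)
(P & ~P) = min(0.41, 0) = 0
~Q: Gödel ¬ of 0.04 = 0 (operand ≠ 0)
((P & ~P) | ~Q) = max(0, 0) = 0
(((((~R & (~R & R)) -> ~Q) | ((Q & ~P) -> (R -> Q))) & ((P | ~P) | (Q -> Q))) | ((P & ~P) | ~Q)) = max(1, 0) = 1
(Q & Q) = min(0.04, 0.04) = 0.04
((Q & Q) & Q) = min(0.04, 0.04) = 0.04
((((((~R & (~R & R)) -> ~Q) | ((Q & ~P) -> (R -> Q))) & ((P | ~P) | (Q -> Q))) | ((P & ~P) | ~Q)) | ((Q & Q) & Q)) = max(1, 0.04) = 1

1.00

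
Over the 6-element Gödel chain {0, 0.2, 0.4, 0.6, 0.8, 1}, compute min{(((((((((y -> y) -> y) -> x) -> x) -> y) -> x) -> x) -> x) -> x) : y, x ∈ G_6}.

0.20

The minimum is attained at y = 0, x = 0.2:
  (y -> y): 0 ≤ 0, so result = 1
  ((y -> y) -> y): 1 > 0, so result = 0
  (((y -> y) -> y) -> x): 0 ≤ 0.2, so result = 1
  ((((y -> y) -> y) -> x) -> x): 1 > 0.2, so result = 0.2
  (((((y -> y) -> y) -> x) -> x) -> y): 0.2 > 0, so result = 0
  ((((((y -> y) -> y) -> x) -> x) -> y) -> x): 0 ≤ 0.2, so result = 1
  (((((((y -> y) -> y) -> x) -> x) -> y) -> x) -> x): 1 > 0.2, so result = 0.2
  ((((((((y -> y) -> y) -> x) -> x) -> y) -> x) -> x) -> x): 0.2 ≤ 0.2, so result = 1
  (((((((((y -> y) -> y) -> x) -> x) -> y) -> x) -> x) -> x) -> x): 1 > 0.2, so result = 0.2
Checking all 36 assignments confirms none give a value below 0.20.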